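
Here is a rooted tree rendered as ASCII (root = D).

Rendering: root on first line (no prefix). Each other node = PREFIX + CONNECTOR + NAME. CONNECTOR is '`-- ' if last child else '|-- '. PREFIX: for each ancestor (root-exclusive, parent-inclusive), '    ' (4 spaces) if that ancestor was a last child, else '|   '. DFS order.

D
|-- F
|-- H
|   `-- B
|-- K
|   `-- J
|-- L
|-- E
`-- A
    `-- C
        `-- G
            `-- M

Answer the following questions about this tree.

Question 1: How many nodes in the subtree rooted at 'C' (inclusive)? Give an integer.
Subtree rooted at C contains: C, G, M
Count = 3

Answer: 3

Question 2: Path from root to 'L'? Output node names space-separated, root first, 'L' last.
Walk down from root: D -> L

Answer: D L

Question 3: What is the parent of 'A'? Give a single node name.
Scan adjacency: A appears as child of D

Answer: D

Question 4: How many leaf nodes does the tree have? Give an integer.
Leaves (nodes with no children): B, E, F, J, L, M

Answer: 6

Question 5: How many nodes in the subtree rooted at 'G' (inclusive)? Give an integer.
Answer: 2

Derivation:
Subtree rooted at G contains: G, M
Count = 2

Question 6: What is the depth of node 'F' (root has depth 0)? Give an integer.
Path from root to F: D -> F
Depth = number of edges = 1

Answer: 1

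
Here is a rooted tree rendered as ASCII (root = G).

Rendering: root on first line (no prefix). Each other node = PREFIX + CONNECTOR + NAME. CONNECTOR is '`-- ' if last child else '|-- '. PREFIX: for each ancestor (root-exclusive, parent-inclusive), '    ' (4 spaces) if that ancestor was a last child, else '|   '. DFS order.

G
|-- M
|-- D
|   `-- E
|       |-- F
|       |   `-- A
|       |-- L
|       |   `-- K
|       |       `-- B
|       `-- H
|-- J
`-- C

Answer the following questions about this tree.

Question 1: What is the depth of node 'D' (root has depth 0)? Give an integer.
Answer: 1

Derivation:
Path from root to D: G -> D
Depth = number of edges = 1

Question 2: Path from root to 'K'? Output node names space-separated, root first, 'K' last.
Walk down from root: G -> D -> E -> L -> K

Answer: G D E L K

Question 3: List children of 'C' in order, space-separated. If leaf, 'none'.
Node C's children (from adjacency): (leaf)

Answer: none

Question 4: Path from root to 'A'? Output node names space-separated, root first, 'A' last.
Answer: G D E F A

Derivation:
Walk down from root: G -> D -> E -> F -> A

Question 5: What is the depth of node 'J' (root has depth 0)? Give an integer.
Answer: 1

Derivation:
Path from root to J: G -> J
Depth = number of edges = 1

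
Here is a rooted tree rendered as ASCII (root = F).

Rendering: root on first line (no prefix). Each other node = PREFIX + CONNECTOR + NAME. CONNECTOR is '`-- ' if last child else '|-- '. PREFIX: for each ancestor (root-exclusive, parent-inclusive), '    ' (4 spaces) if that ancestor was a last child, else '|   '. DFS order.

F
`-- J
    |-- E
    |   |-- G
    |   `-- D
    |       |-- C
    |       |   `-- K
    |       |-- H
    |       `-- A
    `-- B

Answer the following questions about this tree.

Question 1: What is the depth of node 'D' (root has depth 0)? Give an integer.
Answer: 3

Derivation:
Path from root to D: F -> J -> E -> D
Depth = number of edges = 3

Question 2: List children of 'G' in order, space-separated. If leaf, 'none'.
Answer: none

Derivation:
Node G's children (from adjacency): (leaf)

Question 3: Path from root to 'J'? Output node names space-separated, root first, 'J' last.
Answer: F J

Derivation:
Walk down from root: F -> J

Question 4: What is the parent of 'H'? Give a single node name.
Scan adjacency: H appears as child of D

Answer: D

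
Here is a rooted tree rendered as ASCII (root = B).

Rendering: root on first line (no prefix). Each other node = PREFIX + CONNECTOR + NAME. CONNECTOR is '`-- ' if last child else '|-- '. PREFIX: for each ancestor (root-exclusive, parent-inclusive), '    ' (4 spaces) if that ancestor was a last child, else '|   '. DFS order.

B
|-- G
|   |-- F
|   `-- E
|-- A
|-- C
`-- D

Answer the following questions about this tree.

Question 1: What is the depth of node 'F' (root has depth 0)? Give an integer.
Answer: 2

Derivation:
Path from root to F: B -> G -> F
Depth = number of edges = 2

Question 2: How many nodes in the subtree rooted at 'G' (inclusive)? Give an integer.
Answer: 3

Derivation:
Subtree rooted at G contains: E, F, G
Count = 3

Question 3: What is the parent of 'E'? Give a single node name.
Scan adjacency: E appears as child of G

Answer: G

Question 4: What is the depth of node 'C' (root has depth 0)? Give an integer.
Path from root to C: B -> C
Depth = number of edges = 1

Answer: 1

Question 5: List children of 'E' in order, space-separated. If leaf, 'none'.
Answer: none

Derivation:
Node E's children (from adjacency): (leaf)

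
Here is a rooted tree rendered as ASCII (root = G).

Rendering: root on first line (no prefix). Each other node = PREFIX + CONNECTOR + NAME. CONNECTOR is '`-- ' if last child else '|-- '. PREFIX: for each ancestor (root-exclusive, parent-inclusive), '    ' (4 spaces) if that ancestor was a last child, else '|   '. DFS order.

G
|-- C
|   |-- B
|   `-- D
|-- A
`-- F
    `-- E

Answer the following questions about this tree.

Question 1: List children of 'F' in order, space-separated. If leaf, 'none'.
Node F's children (from adjacency): E

Answer: E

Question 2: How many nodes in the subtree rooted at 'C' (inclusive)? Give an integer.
Subtree rooted at C contains: B, C, D
Count = 3

Answer: 3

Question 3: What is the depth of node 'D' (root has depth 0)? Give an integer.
Answer: 2

Derivation:
Path from root to D: G -> C -> D
Depth = number of edges = 2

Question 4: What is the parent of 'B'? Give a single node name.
Answer: C

Derivation:
Scan adjacency: B appears as child of C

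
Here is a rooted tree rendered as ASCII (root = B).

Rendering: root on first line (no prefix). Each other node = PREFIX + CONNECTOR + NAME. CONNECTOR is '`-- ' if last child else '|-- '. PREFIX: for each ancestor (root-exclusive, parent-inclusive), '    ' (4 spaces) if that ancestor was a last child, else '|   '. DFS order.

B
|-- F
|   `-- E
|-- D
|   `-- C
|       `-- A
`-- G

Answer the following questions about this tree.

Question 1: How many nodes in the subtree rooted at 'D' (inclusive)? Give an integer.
Subtree rooted at D contains: A, C, D
Count = 3

Answer: 3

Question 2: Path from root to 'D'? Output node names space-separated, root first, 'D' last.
Answer: B D

Derivation:
Walk down from root: B -> D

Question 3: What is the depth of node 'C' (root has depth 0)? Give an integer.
Answer: 2

Derivation:
Path from root to C: B -> D -> C
Depth = number of edges = 2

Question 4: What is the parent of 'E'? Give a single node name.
Answer: F

Derivation:
Scan adjacency: E appears as child of F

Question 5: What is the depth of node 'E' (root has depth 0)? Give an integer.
Path from root to E: B -> F -> E
Depth = number of edges = 2

Answer: 2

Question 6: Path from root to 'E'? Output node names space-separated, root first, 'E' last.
Answer: B F E

Derivation:
Walk down from root: B -> F -> E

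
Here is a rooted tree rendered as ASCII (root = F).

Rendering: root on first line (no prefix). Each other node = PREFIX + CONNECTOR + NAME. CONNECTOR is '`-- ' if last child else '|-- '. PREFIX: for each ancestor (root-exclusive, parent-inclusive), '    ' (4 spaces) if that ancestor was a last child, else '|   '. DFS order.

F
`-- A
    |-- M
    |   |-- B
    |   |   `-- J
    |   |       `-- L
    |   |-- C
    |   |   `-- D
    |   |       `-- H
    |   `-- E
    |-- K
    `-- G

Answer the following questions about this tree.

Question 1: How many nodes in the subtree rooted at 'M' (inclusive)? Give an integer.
Subtree rooted at M contains: B, C, D, E, H, J, L, M
Count = 8

Answer: 8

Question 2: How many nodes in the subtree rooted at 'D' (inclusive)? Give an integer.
Subtree rooted at D contains: D, H
Count = 2

Answer: 2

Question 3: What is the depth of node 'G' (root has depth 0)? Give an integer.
Path from root to G: F -> A -> G
Depth = number of edges = 2

Answer: 2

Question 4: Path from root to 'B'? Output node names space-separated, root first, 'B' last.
Answer: F A M B

Derivation:
Walk down from root: F -> A -> M -> B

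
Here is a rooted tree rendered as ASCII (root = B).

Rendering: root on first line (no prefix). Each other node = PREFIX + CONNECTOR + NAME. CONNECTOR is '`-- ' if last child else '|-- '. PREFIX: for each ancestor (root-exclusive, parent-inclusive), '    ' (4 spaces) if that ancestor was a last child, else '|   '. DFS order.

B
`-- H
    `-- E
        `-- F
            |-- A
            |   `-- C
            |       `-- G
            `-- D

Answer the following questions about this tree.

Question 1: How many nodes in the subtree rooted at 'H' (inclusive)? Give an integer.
Answer: 7

Derivation:
Subtree rooted at H contains: A, C, D, E, F, G, H
Count = 7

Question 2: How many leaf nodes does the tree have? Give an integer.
Answer: 2

Derivation:
Leaves (nodes with no children): D, G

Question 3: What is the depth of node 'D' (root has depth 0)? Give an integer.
Answer: 4

Derivation:
Path from root to D: B -> H -> E -> F -> D
Depth = number of edges = 4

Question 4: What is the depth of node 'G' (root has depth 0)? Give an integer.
Answer: 6

Derivation:
Path from root to G: B -> H -> E -> F -> A -> C -> G
Depth = number of edges = 6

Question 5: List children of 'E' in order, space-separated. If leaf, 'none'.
Node E's children (from adjacency): F

Answer: F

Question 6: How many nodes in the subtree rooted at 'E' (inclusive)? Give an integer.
Answer: 6

Derivation:
Subtree rooted at E contains: A, C, D, E, F, G
Count = 6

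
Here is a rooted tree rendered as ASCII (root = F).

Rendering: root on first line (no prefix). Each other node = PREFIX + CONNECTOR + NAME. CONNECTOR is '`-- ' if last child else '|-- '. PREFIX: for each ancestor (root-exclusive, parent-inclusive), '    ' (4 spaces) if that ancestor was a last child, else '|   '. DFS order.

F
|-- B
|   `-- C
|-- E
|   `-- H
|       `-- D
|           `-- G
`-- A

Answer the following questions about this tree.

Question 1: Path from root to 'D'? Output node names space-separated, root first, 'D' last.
Walk down from root: F -> E -> H -> D

Answer: F E H D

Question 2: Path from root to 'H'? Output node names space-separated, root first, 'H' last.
Answer: F E H

Derivation:
Walk down from root: F -> E -> H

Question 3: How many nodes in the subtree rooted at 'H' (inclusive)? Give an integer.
Answer: 3

Derivation:
Subtree rooted at H contains: D, G, H
Count = 3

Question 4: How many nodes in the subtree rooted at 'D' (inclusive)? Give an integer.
Subtree rooted at D contains: D, G
Count = 2

Answer: 2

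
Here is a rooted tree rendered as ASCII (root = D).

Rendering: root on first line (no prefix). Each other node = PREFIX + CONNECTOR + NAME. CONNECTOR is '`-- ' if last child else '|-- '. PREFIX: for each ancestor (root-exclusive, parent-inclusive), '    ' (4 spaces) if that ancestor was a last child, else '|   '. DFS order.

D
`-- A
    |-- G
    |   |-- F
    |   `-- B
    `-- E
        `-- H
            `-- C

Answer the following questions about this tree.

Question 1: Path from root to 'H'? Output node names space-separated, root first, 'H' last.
Answer: D A E H

Derivation:
Walk down from root: D -> A -> E -> H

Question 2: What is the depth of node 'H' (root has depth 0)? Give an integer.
Answer: 3

Derivation:
Path from root to H: D -> A -> E -> H
Depth = number of edges = 3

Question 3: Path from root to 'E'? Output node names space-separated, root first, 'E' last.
Answer: D A E

Derivation:
Walk down from root: D -> A -> E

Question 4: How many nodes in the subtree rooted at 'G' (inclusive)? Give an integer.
Answer: 3

Derivation:
Subtree rooted at G contains: B, F, G
Count = 3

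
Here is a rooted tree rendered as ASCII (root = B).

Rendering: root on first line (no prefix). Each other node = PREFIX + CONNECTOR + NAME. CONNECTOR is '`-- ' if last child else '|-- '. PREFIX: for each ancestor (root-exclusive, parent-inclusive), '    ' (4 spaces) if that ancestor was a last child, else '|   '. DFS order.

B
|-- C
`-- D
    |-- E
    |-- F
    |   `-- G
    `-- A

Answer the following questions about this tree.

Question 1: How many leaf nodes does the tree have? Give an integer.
Leaves (nodes with no children): A, C, E, G

Answer: 4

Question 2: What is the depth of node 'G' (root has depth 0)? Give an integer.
Answer: 3

Derivation:
Path from root to G: B -> D -> F -> G
Depth = number of edges = 3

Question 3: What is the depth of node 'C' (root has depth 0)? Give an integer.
Answer: 1

Derivation:
Path from root to C: B -> C
Depth = number of edges = 1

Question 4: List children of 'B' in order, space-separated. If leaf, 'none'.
Answer: C D

Derivation:
Node B's children (from adjacency): C, D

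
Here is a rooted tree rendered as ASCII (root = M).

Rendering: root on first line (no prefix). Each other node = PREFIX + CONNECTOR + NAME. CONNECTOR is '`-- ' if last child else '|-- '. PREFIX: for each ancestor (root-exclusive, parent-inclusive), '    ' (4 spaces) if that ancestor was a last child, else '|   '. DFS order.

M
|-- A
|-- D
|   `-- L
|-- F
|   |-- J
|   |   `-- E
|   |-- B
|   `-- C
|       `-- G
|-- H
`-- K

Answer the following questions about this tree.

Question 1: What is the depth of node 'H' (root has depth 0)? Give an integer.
Answer: 1

Derivation:
Path from root to H: M -> H
Depth = number of edges = 1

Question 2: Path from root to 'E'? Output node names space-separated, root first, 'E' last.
Answer: M F J E

Derivation:
Walk down from root: M -> F -> J -> E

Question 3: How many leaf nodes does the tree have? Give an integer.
Leaves (nodes with no children): A, B, E, G, H, K, L

Answer: 7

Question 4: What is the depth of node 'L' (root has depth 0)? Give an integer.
Path from root to L: M -> D -> L
Depth = number of edges = 2

Answer: 2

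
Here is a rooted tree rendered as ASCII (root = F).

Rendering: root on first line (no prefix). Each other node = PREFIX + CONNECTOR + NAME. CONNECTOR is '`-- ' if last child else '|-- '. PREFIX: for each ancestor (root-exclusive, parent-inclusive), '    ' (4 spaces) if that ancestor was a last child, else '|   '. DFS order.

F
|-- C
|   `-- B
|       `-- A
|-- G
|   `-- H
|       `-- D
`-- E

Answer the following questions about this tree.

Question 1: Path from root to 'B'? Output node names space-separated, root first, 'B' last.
Walk down from root: F -> C -> B

Answer: F C B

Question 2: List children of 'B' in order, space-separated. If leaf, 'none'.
Answer: A

Derivation:
Node B's children (from adjacency): A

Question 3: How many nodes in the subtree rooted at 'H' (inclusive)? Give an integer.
Answer: 2

Derivation:
Subtree rooted at H contains: D, H
Count = 2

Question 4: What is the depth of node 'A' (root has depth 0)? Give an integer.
Path from root to A: F -> C -> B -> A
Depth = number of edges = 3

Answer: 3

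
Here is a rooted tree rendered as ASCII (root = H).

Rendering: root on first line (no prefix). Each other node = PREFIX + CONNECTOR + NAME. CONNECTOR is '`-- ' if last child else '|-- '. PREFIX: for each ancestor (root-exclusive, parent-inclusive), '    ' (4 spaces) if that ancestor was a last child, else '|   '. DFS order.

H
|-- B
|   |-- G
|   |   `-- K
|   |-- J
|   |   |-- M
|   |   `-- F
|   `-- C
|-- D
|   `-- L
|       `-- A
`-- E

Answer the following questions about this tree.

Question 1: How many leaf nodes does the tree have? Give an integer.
Leaves (nodes with no children): A, C, E, F, K, M

Answer: 6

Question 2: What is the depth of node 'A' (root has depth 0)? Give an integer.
Answer: 3

Derivation:
Path from root to A: H -> D -> L -> A
Depth = number of edges = 3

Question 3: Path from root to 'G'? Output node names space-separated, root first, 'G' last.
Walk down from root: H -> B -> G

Answer: H B G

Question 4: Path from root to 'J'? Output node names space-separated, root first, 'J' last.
Walk down from root: H -> B -> J

Answer: H B J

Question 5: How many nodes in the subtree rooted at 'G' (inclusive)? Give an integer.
Subtree rooted at G contains: G, K
Count = 2

Answer: 2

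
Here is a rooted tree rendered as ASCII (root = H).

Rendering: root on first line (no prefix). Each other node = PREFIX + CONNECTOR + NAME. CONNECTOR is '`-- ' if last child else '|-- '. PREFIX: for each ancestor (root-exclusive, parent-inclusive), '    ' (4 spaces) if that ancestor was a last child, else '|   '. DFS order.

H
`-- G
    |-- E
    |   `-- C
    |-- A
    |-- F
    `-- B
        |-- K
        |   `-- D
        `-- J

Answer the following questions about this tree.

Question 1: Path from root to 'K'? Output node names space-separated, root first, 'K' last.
Walk down from root: H -> G -> B -> K

Answer: H G B K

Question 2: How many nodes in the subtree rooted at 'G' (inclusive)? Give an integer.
Subtree rooted at G contains: A, B, C, D, E, F, G, J, K
Count = 9

Answer: 9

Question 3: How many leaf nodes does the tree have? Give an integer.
Leaves (nodes with no children): A, C, D, F, J

Answer: 5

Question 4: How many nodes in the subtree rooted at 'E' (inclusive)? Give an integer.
Answer: 2

Derivation:
Subtree rooted at E contains: C, E
Count = 2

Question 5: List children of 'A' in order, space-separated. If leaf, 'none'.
Answer: none

Derivation:
Node A's children (from adjacency): (leaf)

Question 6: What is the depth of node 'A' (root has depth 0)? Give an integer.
Answer: 2

Derivation:
Path from root to A: H -> G -> A
Depth = number of edges = 2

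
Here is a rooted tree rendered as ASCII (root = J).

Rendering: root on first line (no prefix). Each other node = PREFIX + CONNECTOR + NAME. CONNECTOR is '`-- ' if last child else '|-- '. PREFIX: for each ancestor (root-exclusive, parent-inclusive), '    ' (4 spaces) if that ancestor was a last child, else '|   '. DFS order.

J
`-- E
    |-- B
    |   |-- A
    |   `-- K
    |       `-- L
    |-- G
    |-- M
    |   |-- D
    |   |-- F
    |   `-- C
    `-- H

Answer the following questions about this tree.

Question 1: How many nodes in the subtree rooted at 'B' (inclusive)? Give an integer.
Subtree rooted at B contains: A, B, K, L
Count = 4

Answer: 4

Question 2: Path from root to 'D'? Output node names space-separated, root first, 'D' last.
Answer: J E M D

Derivation:
Walk down from root: J -> E -> M -> D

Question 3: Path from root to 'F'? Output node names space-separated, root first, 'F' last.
Walk down from root: J -> E -> M -> F

Answer: J E M F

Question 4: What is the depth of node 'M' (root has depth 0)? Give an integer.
Path from root to M: J -> E -> M
Depth = number of edges = 2

Answer: 2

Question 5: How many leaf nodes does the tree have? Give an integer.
Answer: 7

Derivation:
Leaves (nodes with no children): A, C, D, F, G, H, L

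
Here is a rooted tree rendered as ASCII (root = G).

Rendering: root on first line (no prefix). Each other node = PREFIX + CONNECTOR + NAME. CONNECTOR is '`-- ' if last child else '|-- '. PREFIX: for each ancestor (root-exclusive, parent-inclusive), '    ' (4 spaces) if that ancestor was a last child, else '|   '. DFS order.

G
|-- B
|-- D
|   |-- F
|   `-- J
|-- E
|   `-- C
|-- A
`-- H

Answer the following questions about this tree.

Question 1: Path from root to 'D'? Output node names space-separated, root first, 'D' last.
Answer: G D

Derivation:
Walk down from root: G -> D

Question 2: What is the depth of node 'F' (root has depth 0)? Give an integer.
Answer: 2

Derivation:
Path from root to F: G -> D -> F
Depth = number of edges = 2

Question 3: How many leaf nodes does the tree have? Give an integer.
Leaves (nodes with no children): A, B, C, F, H, J

Answer: 6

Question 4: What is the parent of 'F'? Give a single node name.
Scan adjacency: F appears as child of D

Answer: D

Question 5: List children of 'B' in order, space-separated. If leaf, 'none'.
Answer: none

Derivation:
Node B's children (from adjacency): (leaf)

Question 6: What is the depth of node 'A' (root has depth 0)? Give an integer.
Answer: 1

Derivation:
Path from root to A: G -> A
Depth = number of edges = 1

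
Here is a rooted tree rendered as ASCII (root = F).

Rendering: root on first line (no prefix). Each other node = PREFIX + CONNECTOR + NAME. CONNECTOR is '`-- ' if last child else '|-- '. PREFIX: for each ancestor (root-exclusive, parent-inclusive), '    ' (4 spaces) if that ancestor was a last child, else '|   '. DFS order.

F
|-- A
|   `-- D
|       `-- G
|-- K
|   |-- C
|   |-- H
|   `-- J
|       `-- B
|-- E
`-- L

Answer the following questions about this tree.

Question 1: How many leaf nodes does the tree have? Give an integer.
Answer: 6

Derivation:
Leaves (nodes with no children): B, C, E, G, H, L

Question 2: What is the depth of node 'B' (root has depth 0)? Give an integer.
Answer: 3

Derivation:
Path from root to B: F -> K -> J -> B
Depth = number of edges = 3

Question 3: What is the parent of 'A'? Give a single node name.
Answer: F

Derivation:
Scan adjacency: A appears as child of F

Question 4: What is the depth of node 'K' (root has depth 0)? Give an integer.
Answer: 1

Derivation:
Path from root to K: F -> K
Depth = number of edges = 1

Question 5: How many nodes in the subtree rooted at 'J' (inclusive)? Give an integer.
Answer: 2

Derivation:
Subtree rooted at J contains: B, J
Count = 2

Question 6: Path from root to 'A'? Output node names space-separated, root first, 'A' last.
Walk down from root: F -> A

Answer: F A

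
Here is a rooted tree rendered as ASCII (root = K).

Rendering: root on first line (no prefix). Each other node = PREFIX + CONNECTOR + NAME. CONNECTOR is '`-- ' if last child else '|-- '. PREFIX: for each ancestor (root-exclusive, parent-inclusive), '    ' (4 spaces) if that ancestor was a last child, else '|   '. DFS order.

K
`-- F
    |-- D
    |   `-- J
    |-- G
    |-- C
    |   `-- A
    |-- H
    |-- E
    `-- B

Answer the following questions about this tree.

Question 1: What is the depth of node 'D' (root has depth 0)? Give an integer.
Path from root to D: K -> F -> D
Depth = number of edges = 2

Answer: 2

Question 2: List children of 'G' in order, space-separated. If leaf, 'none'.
Answer: none

Derivation:
Node G's children (from adjacency): (leaf)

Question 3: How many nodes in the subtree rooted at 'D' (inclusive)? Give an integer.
Subtree rooted at D contains: D, J
Count = 2

Answer: 2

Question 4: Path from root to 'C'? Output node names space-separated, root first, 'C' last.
Answer: K F C

Derivation:
Walk down from root: K -> F -> C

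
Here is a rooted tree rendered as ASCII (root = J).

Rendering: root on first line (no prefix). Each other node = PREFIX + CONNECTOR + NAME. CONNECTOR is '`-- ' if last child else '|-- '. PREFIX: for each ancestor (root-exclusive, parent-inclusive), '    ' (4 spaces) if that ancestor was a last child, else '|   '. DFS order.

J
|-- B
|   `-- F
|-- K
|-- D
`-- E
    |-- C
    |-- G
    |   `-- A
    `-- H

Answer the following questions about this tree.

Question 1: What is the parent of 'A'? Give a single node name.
Scan adjacency: A appears as child of G

Answer: G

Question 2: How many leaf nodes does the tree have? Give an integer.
Leaves (nodes with no children): A, C, D, F, H, K

Answer: 6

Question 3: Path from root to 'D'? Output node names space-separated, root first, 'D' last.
Answer: J D

Derivation:
Walk down from root: J -> D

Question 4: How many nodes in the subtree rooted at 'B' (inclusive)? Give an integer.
Subtree rooted at B contains: B, F
Count = 2

Answer: 2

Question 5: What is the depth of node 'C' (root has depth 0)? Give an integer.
Path from root to C: J -> E -> C
Depth = number of edges = 2

Answer: 2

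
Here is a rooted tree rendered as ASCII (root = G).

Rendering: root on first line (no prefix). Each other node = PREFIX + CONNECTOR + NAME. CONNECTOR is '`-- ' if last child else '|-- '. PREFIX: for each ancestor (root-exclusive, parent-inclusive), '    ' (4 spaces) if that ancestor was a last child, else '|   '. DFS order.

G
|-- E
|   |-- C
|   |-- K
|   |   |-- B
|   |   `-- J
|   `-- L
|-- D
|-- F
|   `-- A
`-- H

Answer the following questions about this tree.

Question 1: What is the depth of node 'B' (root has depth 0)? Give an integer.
Path from root to B: G -> E -> K -> B
Depth = number of edges = 3

Answer: 3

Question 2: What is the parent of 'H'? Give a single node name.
Scan adjacency: H appears as child of G

Answer: G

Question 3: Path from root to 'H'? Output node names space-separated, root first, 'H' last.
Answer: G H

Derivation:
Walk down from root: G -> H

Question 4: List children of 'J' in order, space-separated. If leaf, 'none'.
Answer: none

Derivation:
Node J's children (from adjacency): (leaf)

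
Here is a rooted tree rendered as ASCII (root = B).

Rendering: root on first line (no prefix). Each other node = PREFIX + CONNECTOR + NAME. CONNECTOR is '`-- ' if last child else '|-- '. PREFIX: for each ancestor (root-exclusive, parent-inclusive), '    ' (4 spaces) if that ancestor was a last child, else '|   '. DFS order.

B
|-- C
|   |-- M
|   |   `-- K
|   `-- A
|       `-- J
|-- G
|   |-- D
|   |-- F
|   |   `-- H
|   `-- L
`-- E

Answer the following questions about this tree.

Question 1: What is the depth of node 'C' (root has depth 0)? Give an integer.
Path from root to C: B -> C
Depth = number of edges = 1

Answer: 1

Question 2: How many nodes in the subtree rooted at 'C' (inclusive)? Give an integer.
Answer: 5

Derivation:
Subtree rooted at C contains: A, C, J, K, M
Count = 5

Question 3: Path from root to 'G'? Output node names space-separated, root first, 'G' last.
Walk down from root: B -> G

Answer: B G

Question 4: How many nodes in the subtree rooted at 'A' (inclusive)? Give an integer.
Answer: 2

Derivation:
Subtree rooted at A contains: A, J
Count = 2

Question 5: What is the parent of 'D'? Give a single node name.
Scan adjacency: D appears as child of G

Answer: G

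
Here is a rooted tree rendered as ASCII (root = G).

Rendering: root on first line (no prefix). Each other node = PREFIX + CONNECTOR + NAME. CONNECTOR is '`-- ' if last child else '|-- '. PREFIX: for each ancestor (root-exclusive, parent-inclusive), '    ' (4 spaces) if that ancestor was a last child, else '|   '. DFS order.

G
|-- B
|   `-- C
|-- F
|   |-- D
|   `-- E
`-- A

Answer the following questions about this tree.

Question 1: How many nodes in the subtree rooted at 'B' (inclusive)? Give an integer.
Answer: 2

Derivation:
Subtree rooted at B contains: B, C
Count = 2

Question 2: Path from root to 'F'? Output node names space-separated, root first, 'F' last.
Walk down from root: G -> F

Answer: G F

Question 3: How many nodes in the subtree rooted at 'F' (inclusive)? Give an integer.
Subtree rooted at F contains: D, E, F
Count = 3

Answer: 3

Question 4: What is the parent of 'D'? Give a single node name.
Scan adjacency: D appears as child of F

Answer: F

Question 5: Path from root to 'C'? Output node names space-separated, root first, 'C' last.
Walk down from root: G -> B -> C

Answer: G B C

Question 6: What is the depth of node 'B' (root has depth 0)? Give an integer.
Answer: 1

Derivation:
Path from root to B: G -> B
Depth = number of edges = 1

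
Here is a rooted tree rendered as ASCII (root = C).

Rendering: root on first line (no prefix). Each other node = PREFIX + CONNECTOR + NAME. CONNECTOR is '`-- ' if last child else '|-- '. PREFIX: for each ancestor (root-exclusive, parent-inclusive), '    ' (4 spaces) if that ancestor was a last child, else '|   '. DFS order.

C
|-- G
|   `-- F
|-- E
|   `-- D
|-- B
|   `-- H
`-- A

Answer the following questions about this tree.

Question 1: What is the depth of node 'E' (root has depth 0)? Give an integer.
Answer: 1

Derivation:
Path from root to E: C -> E
Depth = number of edges = 1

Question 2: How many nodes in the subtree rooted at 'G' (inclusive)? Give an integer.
Answer: 2

Derivation:
Subtree rooted at G contains: F, G
Count = 2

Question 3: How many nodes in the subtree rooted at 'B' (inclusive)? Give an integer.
Subtree rooted at B contains: B, H
Count = 2

Answer: 2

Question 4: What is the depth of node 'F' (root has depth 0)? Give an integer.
Path from root to F: C -> G -> F
Depth = number of edges = 2

Answer: 2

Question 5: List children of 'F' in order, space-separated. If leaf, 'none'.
Answer: none

Derivation:
Node F's children (from adjacency): (leaf)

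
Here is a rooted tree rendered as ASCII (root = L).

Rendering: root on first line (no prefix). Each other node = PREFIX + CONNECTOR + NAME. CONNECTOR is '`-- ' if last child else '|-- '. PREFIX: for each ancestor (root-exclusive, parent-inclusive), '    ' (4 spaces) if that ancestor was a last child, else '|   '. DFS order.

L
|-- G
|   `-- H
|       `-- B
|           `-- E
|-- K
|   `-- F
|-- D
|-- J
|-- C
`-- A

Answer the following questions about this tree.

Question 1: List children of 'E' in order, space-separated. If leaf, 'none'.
Node E's children (from adjacency): (leaf)

Answer: none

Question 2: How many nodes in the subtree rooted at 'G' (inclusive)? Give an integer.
Answer: 4

Derivation:
Subtree rooted at G contains: B, E, G, H
Count = 4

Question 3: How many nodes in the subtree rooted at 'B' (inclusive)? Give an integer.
Answer: 2

Derivation:
Subtree rooted at B contains: B, E
Count = 2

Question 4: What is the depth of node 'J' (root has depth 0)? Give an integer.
Path from root to J: L -> J
Depth = number of edges = 1

Answer: 1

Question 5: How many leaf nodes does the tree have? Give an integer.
Answer: 6

Derivation:
Leaves (nodes with no children): A, C, D, E, F, J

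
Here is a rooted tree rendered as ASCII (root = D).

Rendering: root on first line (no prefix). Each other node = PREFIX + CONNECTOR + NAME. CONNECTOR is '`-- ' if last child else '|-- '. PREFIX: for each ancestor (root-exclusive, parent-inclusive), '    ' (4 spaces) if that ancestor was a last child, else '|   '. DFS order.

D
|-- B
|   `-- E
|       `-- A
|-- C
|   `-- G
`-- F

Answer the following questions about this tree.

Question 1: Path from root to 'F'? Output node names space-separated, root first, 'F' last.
Walk down from root: D -> F

Answer: D F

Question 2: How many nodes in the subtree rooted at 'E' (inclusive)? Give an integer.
Answer: 2

Derivation:
Subtree rooted at E contains: A, E
Count = 2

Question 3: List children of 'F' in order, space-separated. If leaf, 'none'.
Node F's children (from adjacency): (leaf)

Answer: none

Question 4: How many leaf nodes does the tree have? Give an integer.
Leaves (nodes with no children): A, F, G

Answer: 3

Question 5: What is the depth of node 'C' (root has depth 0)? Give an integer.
Path from root to C: D -> C
Depth = number of edges = 1

Answer: 1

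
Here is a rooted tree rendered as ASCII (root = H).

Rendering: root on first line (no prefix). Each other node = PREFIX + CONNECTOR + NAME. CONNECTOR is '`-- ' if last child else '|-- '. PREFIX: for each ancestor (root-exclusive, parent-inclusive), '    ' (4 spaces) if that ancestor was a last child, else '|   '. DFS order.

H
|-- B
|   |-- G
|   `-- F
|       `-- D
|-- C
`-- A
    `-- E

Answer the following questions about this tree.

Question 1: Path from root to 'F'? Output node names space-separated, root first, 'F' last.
Walk down from root: H -> B -> F

Answer: H B F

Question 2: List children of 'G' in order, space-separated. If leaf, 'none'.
Node G's children (from adjacency): (leaf)

Answer: none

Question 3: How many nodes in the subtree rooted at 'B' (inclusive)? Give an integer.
Answer: 4

Derivation:
Subtree rooted at B contains: B, D, F, G
Count = 4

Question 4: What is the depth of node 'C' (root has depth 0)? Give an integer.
Path from root to C: H -> C
Depth = number of edges = 1

Answer: 1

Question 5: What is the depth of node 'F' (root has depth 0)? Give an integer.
Path from root to F: H -> B -> F
Depth = number of edges = 2

Answer: 2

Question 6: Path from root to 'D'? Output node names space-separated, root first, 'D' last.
Walk down from root: H -> B -> F -> D

Answer: H B F D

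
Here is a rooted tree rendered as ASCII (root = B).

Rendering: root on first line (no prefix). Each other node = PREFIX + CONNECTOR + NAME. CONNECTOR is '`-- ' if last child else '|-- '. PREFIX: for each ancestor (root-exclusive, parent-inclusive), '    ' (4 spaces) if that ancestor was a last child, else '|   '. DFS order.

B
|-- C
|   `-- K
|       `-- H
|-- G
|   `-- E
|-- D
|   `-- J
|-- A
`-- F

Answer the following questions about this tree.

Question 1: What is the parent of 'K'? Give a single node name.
Scan adjacency: K appears as child of C

Answer: C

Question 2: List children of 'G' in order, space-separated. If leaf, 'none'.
Node G's children (from adjacency): E

Answer: E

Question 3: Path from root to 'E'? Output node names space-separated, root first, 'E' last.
Answer: B G E

Derivation:
Walk down from root: B -> G -> E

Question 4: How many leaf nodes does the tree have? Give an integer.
Answer: 5

Derivation:
Leaves (nodes with no children): A, E, F, H, J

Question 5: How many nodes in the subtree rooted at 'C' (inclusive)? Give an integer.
Subtree rooted at C contains: C, H, K
Count = 3

Answer: 3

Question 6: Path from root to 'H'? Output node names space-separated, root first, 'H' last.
Answer: B C K H

Derivation:
Walk down from root: B -> C -> K -> H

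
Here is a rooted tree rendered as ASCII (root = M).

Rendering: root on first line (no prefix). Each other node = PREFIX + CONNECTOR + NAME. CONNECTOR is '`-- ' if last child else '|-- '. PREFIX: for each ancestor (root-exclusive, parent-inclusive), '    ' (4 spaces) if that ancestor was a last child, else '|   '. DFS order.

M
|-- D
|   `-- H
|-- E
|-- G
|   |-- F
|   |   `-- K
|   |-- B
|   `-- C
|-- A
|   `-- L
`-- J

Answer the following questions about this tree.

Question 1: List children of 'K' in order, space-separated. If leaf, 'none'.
Node K's children (from adjacency): (leaf)

Answer: none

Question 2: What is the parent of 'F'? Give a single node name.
Answer: G

Derivation:
Scan adjacency: F appears as child of G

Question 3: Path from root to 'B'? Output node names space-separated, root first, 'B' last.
Walk down from root: M -> G -> B

Answer: M G B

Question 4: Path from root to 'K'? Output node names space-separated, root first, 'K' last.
Walk down from root: M -> G -> F -> K

Answer: M G F K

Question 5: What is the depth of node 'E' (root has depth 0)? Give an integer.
Path from root to E: M -> E
Depth = number of edges = 1

Answer: 1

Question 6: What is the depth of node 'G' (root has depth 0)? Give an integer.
Answer: 1

Derivation:
Path from root to G: M -> G
Depth = number of edges = 1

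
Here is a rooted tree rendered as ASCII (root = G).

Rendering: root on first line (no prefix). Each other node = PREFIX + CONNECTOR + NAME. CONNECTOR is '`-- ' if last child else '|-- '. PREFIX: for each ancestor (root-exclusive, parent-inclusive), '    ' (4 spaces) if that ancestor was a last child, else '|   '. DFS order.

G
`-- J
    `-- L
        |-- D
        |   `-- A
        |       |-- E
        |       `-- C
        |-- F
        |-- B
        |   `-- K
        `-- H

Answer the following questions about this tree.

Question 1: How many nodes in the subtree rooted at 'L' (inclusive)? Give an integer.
Answer: 9

Derivation:
Subtree rooted at L contains: A, B, C, D, E, F, H, K, L
Count = 9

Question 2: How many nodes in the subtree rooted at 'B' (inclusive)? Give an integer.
Answer: 2

Derivation:
Subtree rooted at B contains: B, K
Count = 2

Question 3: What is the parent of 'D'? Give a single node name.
Scan adjacency: D appears as child of L

Answer: L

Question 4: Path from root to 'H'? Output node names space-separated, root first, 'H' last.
Answer: G J L H

Derivation:
Walk down from root: G -> J -> L -> H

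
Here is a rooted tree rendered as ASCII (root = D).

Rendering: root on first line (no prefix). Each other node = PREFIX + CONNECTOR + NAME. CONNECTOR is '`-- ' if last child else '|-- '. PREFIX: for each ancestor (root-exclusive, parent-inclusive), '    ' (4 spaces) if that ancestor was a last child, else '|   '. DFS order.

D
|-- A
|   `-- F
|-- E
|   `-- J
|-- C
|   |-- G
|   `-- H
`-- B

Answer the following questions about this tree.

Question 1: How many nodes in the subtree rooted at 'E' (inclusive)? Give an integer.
Answer: 2

Derivation:
Subtree rooted at E contains: E, J
Count = 2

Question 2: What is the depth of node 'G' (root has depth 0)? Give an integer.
Answer: 2

Derivation:
Path from root to G: D -> C -> G
Depth = number of edges = 2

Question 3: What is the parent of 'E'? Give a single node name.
Answer: D

Derivation:
Scan adjacency: E appears as child of D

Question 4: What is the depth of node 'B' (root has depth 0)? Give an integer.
Path from root to B: D -> B
Depth = number of edges = 1

Answer: 1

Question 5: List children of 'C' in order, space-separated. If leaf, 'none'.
Node C's children (from adjacency): G, H

Answer: G H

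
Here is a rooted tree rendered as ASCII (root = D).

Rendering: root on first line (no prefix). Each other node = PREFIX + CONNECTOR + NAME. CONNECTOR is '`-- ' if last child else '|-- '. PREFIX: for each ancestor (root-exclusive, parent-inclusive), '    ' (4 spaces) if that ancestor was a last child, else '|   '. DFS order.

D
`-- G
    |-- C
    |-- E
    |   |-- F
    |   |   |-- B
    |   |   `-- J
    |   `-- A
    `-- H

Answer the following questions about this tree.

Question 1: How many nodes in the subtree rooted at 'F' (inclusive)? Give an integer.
Answer: 3

Derivation:
Subtree rooted at F contains: B, F, J
Count = 3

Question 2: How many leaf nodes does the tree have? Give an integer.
Answer: 5

Derivation:
Leaves (nodes with no children): A, B, C, H, J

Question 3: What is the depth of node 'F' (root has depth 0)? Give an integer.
Answer: 3

Derivation:
Path from root to F: D -> G -> E -> F
Depth = number of edges = 3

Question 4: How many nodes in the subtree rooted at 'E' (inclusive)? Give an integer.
Subtree rooted at E contains: A, B, E, F, J
Count = 5

Answer: 5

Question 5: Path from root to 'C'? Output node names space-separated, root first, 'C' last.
Walk down from root: D -> G -> C

Answer: D G C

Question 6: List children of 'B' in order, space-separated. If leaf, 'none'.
Node B's children (from adjacency): (leaf)

Answer: none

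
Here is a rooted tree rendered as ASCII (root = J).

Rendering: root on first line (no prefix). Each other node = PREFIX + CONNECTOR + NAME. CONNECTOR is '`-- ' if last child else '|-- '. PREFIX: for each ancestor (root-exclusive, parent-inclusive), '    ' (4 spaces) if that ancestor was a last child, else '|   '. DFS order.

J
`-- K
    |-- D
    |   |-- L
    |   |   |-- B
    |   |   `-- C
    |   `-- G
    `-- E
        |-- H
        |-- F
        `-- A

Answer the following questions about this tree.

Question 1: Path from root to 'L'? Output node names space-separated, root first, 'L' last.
Answer: J K D L

Derivation:
Walk down from root: J -> K -> D -> L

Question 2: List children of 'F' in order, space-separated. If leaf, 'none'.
Answer: none

Derivation:
Node F's children (from adjacency): (leaf)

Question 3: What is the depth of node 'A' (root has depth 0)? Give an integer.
Answer: 3

Derivation:
Path from root to A: J -> K -> E -> A
Depth = number of edges = 3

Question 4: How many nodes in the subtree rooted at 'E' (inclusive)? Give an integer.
Subtree rooted at E contains: A, E, F, H
Count = 4

Answer: 4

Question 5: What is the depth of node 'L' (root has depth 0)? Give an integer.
Answer: 3

Derivation:
Path from root to L: J -> K -> D -> L
Depth = number of edges = 3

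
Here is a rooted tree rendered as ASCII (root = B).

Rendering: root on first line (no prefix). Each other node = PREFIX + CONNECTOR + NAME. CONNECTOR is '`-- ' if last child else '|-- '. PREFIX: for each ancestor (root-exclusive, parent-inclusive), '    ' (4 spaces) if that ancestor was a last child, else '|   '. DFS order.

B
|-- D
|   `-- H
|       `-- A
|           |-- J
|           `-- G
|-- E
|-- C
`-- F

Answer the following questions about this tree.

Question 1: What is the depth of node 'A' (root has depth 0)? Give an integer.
Path from root to A: B -> D -> H -> A
Depth = number of edges = 3

Answer: 3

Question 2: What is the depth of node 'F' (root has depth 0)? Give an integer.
Path from root to F: B -> F
Depth = number of edges = 1

Answer: 1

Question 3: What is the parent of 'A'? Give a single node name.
Scan adjacency: A appears as child of H

Answer: H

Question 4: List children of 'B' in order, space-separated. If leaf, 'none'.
Node B's children (from adjacency): D, E, C, F

Answer: D E C F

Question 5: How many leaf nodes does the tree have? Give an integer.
Leaves (nodes with no children): C, E, F, G, J

Answer: 5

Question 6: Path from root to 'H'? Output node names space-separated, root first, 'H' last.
Walk down from root: B -> D -> H

Answer: B D H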